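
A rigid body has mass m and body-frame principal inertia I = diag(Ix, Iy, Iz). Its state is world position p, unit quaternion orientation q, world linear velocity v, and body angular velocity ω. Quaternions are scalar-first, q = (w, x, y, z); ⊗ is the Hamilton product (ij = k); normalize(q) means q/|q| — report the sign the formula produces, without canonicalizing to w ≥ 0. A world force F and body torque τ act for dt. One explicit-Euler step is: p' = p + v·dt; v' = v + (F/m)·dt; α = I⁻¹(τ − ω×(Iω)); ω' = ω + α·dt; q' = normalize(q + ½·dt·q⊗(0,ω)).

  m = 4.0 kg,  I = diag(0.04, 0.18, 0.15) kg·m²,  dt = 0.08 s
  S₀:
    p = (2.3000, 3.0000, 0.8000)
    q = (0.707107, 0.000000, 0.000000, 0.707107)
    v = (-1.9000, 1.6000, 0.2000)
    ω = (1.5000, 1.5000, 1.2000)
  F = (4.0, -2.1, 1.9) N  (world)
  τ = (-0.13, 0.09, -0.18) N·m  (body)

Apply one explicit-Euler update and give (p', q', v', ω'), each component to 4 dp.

linear accel F/m = (1.0000, -0.5250, 0.4750)
p' = p + v·dt = (2.1480, 3.1280, 0.8160)
new velocity v' = (-1.8200, 1.5580, 0.2380)
(τ − ω×Iω)/I = (-1.9000, 1.6000, -3.3000)
ω + α·dt = (1.3480, 1.6280, 0.9360)
Hamilton product q⊗(0,ω) = (-0.8485284, 0.0000000, 2.1213210, 0.8485284)
updated quaternion q' = (0.6700, 0.0000, 0.0845, 0.7376)

p' = (2.1480, 3.1280, 0.8160)
q' = (0.6700, 0.0000, 0.0845, 0.7376)
v' = (-1.8200, 1.5580, 0.2380)
ω' = (1.3480, 1.6280, 0.9360)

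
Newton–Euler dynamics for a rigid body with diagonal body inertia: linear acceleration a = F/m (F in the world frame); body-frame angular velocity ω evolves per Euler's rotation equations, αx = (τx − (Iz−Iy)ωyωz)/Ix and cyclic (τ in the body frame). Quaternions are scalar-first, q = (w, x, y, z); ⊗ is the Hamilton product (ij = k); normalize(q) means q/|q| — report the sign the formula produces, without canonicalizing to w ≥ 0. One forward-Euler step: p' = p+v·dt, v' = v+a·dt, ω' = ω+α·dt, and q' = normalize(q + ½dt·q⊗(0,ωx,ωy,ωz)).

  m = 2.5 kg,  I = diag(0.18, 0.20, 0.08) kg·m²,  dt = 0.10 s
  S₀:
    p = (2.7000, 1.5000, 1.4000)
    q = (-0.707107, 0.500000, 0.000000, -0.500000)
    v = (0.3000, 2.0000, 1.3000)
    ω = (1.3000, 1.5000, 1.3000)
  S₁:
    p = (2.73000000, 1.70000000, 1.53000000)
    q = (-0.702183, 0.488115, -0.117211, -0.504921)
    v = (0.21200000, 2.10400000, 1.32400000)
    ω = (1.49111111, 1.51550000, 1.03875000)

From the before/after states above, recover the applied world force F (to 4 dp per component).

F = (-2.2000, 2.6000, 0.6000)

velocity change Δv = (-0.08800000, 0.10400000, 0.02400000)
F = m·Δv/dt = (-2.2000, 2.6000, 0.6000)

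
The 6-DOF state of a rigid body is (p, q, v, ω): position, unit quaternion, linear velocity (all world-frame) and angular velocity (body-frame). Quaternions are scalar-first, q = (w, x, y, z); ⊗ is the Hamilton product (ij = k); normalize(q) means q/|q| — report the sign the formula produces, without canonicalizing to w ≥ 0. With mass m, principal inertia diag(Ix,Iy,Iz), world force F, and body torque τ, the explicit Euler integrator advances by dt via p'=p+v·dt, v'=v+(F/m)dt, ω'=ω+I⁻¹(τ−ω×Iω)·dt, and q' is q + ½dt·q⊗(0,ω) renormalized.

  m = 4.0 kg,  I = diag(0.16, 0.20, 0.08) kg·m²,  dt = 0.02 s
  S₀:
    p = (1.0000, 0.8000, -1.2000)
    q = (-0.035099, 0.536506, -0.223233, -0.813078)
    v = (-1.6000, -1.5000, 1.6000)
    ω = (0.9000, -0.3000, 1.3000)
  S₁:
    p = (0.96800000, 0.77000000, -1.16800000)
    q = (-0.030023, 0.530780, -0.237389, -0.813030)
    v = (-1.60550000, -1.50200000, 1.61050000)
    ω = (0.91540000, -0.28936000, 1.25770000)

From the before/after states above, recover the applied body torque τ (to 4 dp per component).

Δω = ω₁−ω₀ = (0.01540000, 0.01064000, -0.04230000)
I·α + gyro = (0.1700, 0.2000, -0.1800)

τ = (0.1700, 0.2000, -0.1800)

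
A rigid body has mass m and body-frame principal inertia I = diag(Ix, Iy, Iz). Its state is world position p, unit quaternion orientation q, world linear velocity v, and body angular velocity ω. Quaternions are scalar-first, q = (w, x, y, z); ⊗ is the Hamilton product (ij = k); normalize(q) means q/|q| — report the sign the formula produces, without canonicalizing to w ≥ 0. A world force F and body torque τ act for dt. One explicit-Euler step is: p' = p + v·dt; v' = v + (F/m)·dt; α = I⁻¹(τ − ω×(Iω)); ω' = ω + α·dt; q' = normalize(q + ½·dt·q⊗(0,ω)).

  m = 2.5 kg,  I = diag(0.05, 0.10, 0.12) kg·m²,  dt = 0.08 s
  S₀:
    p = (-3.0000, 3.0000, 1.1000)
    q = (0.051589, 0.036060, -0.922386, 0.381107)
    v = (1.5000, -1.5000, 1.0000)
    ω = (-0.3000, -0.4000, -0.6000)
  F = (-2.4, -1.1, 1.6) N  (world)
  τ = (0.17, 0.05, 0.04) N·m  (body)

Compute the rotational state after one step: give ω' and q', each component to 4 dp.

gyro term ω×Iω = (0.0048, -0.0126, 0.0060)
α = I⁻¹(τ − ω×Iω) = (3.3040, 0.6260, 0.2833)
new body rate ω' = (-0.0357, -0.3499, -0.5773)
q⊗(0,ω) = (-0.1294722, 0.6903977, -0.1133317, -0.3220932)
updated quaternion q' = (0.0464, 0.0636, -0.9265, 0.3680)

ω' = (-0.0357, -0.3499, -0.5773)
q' = (0.0464, 0.0636, -0.9265, 0.3680)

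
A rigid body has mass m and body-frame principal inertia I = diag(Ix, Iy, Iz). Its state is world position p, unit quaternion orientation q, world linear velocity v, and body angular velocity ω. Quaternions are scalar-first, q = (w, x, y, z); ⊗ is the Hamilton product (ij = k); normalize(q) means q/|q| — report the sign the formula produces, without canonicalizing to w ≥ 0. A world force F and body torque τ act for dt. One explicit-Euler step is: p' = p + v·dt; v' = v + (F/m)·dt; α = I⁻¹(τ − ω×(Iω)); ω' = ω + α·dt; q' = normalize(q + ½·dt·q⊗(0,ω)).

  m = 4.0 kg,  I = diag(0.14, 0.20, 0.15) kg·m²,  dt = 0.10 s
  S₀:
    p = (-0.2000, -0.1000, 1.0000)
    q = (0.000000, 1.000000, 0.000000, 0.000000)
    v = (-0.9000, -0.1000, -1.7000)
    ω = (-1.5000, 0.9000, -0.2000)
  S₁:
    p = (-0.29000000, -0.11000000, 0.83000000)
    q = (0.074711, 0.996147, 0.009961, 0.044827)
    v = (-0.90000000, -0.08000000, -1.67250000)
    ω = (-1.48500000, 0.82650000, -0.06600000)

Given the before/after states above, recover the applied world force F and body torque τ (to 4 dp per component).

Δω = ω₁−ω₀ = (0.01500000, -0.07350000, 0.13400000)
applied torque τ = (0.0300, -0.1500, 0.1200)
v₁ − v₀ = (0.00000000, 0.02000000, 0.02750000)
F = m·Δv/dt = (0.0000, 0.8000, 1.1000)

F = (0.0000, 0.8000, 1.1000)
τ = (0.0300, -0.1500, 0.1200)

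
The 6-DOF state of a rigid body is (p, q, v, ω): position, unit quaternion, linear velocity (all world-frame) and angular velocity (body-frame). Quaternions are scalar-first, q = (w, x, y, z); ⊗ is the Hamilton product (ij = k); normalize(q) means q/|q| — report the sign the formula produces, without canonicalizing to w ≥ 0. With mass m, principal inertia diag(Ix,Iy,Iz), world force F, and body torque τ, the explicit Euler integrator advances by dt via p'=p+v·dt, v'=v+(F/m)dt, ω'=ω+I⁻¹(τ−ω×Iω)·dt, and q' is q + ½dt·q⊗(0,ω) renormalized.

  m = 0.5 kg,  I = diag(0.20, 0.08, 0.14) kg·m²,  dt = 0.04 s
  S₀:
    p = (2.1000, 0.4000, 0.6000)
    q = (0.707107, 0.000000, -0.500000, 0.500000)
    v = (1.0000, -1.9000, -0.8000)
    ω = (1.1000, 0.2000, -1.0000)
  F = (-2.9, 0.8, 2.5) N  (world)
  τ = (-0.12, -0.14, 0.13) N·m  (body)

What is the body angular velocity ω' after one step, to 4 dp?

ω' = (1.0784, 0.1630, -0.9553)

precession coupling ω×(Iω) = (-0.0120, -0.0660, -0.0264)
α = I⁻¹(τ − ω×Iω) = (-0.5400, -0.9250, 1.1171)
ω + α·dt = (1.0784, 0.1630, -0.9553)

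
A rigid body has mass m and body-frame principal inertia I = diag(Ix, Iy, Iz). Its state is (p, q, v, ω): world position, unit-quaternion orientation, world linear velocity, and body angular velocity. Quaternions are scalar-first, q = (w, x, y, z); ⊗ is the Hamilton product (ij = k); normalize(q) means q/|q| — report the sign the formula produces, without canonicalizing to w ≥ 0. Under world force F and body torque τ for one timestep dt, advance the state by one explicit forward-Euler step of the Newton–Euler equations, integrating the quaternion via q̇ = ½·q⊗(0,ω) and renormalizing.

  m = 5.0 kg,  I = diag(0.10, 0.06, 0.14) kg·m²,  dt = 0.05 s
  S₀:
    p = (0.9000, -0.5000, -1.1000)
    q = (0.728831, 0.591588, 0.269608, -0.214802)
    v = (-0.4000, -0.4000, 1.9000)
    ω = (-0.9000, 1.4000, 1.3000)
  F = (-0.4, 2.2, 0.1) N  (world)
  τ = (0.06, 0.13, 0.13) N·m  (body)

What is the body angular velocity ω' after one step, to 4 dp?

precession coupling ω×(Iω) = (0.1456, 0.0468, 0.0504)
(τ − ω×Iω)/I = (-0.8560, 1.3867, 0.5686)
ω + α·dt = (-0.9428, 1.4693, 1.3284)

ω' = (-0.9428, 1.4693, 1.3284)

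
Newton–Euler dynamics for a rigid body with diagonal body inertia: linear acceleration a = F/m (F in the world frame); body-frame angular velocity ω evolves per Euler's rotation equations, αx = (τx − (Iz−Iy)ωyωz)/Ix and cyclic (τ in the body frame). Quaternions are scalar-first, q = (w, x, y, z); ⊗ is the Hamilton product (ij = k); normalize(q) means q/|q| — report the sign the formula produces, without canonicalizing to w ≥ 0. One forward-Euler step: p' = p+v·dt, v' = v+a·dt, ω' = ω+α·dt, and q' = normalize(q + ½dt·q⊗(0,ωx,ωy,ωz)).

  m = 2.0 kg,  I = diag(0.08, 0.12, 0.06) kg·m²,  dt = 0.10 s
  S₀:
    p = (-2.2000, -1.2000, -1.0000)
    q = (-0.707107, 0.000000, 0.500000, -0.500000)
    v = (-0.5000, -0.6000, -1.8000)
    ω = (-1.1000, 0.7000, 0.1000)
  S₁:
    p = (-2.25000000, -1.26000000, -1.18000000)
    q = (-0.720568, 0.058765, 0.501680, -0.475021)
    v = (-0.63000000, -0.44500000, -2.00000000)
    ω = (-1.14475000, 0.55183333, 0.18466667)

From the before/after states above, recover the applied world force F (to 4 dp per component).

F = (-2.6000, 3.1000, -4.0000)

velocity change Δv = (-0.13000000, 0.15500000, -0.20000000)
m·(v₁−v₀)/dt = (-2.6000, 3.1000, -4.0000)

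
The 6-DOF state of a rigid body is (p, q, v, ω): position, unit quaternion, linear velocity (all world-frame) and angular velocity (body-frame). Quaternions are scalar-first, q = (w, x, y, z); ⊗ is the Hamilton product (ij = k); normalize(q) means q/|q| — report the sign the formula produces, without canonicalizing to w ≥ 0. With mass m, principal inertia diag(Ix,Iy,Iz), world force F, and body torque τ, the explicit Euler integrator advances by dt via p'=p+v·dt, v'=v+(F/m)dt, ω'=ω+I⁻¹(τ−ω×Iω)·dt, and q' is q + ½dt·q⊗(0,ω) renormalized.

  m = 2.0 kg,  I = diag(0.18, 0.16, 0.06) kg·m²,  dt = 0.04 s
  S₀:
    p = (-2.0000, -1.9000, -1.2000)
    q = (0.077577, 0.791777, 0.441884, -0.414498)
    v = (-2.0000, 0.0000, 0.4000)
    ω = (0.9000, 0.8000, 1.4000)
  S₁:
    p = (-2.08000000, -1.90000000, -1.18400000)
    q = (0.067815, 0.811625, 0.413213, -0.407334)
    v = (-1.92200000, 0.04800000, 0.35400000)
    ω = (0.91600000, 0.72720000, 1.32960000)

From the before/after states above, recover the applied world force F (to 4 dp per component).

F = (3.9000, 2.4000, -2.3000)

velocity change Δv = (0.07800000, 0.04800000, -0.04600000)
applied force F = (3.9000, 2.4000, -2.3000)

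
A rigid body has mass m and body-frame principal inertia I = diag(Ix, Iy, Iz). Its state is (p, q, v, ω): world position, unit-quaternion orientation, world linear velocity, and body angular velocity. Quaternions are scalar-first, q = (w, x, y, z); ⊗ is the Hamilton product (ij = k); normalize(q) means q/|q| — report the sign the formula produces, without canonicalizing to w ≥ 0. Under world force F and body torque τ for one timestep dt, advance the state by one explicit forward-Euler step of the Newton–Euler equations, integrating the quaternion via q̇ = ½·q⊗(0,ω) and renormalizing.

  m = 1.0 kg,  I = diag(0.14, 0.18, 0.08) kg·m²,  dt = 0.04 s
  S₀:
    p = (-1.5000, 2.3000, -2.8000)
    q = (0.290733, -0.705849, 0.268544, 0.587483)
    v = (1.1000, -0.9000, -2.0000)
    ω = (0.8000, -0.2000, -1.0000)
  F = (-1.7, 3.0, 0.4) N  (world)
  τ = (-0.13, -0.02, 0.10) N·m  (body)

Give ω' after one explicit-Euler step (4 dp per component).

precession coupling ω×(Iω) = (-0.0200, -0.0480, -0.0064)
angular accel α = (-0.7857, 0.1556, 1.3300)
ω + α·dt = (0.7686, -0.1938, -0.9468)

ω' = (0.7686, -0.1938, -0.9468)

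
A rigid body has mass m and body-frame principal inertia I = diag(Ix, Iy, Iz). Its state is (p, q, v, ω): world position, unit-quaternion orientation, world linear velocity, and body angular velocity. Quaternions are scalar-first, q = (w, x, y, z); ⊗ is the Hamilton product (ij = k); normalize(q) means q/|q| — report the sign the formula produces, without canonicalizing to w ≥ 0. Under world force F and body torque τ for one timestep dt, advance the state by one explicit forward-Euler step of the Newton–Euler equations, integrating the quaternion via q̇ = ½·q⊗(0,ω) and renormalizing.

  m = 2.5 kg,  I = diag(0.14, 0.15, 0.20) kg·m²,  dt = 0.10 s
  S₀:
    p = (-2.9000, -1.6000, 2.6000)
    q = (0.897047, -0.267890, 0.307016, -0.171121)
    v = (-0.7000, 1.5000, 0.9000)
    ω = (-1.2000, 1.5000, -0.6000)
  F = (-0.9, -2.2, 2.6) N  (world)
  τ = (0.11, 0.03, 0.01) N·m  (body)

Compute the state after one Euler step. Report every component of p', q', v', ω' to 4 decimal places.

p' = (-2.9700, -1.4500, 2.6900)
q' = (0.8485, -0.3165, 0.3746, -0.1987)
v' = (-0.7360, 1.4120, 1.0040)
ω' = (-1.0893, 1.5488, -0.5860)

α = I⁻¹(τ − ω×Iω) = (1.1071, 0.4880, 0.1400)
new body rate ω' = (-1.0893, 1.5488, -0.5860)
Hamilton product q⊗(0,ω) = (-0.8846646, -1.0039845, 1.3901817, -0.5716440)
updated quaternion q' = (0.8485, -0.3165, 0.3746, -0.1987)
a = F/m = (-0.3600, -0.8800, 1.0400)
new position p' = (-2.9700, -1.4500, 2.6900)
new velocity v' = (-0.7360, 1.4120, 1.0040)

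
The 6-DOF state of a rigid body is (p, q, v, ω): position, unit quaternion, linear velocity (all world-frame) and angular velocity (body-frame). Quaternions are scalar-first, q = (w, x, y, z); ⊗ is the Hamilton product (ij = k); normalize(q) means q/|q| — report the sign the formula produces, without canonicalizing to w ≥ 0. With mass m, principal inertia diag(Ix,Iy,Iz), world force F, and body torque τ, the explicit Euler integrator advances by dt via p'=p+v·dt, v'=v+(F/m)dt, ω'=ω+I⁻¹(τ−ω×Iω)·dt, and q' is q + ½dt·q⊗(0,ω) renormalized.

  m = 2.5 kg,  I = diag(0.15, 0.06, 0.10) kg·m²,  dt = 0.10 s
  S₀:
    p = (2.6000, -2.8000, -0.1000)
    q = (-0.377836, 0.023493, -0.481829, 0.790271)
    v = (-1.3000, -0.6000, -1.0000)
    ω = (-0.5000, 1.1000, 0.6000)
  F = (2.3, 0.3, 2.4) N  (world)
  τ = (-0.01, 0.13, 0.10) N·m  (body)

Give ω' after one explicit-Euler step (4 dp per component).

angular accel α = (-0.2427, 2.4167, 0.5050)
ω' = ω + α·dt = (-0.5243, 1.3417, 0.6505)

ω' = (-0.5243, 1.3417, 0.6505)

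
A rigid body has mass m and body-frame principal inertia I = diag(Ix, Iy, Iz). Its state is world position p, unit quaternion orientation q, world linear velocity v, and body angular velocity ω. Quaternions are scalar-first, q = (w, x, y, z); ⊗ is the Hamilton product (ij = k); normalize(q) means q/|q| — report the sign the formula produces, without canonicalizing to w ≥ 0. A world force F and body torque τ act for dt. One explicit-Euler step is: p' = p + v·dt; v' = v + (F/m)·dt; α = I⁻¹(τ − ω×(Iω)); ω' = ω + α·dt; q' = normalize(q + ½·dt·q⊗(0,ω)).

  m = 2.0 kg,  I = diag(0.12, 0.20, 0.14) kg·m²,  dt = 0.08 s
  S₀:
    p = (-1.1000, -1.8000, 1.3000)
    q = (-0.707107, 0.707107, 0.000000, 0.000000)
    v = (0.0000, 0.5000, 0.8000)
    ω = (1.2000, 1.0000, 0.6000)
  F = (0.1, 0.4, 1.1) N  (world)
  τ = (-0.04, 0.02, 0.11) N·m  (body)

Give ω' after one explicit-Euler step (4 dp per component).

(τ − ω×Iω)/I = (-0.0333, 0.1720, 0.1000)
ω + α·dt = (1.1973, 1.0138, 0.6080)

ω' = (1.1973, 1.0138, 0.6080)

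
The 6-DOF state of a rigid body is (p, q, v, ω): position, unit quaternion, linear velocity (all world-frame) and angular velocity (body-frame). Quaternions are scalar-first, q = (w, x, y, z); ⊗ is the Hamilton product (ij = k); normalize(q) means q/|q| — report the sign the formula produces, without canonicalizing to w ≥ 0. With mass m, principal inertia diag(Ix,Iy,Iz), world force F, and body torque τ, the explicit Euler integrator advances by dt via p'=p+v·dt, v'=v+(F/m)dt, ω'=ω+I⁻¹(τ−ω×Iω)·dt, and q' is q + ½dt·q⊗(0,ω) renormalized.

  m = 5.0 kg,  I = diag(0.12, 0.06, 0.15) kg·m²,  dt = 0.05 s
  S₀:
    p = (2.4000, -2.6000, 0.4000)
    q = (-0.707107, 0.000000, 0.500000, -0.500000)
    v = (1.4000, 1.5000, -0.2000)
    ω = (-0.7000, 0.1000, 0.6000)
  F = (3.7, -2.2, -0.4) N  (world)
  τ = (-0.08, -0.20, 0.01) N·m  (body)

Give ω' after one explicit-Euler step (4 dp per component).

gyro term ω×Iω = (0.0054, 0.0126, 0.0042)
angular accel α = (-0.7117, -3.5433, 0.0387)
ω + α·dt = (-0.7356, -0.0772, 0.6019)

ω' = (-0.7356, -0.0772, 0.6019)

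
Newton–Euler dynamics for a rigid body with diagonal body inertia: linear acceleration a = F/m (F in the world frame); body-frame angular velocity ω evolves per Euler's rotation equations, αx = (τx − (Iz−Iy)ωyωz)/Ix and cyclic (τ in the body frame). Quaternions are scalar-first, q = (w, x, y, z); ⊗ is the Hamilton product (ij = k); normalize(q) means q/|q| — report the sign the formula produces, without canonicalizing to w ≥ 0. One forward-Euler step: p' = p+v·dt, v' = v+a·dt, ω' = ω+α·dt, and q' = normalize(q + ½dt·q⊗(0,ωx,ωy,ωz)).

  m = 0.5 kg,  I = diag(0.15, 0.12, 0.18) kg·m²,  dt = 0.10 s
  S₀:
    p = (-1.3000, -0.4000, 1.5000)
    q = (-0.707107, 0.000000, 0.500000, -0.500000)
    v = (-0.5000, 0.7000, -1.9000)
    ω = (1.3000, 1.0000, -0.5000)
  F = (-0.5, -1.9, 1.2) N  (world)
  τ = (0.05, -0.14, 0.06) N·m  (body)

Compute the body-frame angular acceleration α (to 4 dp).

precession coupling ω×(Iω) = (-0.0300, 0.0195, -0.0390)
angular accel α = (0.5333, -1.3292, 0.5500)

α = (0.5333, -1.3292, 0.5500)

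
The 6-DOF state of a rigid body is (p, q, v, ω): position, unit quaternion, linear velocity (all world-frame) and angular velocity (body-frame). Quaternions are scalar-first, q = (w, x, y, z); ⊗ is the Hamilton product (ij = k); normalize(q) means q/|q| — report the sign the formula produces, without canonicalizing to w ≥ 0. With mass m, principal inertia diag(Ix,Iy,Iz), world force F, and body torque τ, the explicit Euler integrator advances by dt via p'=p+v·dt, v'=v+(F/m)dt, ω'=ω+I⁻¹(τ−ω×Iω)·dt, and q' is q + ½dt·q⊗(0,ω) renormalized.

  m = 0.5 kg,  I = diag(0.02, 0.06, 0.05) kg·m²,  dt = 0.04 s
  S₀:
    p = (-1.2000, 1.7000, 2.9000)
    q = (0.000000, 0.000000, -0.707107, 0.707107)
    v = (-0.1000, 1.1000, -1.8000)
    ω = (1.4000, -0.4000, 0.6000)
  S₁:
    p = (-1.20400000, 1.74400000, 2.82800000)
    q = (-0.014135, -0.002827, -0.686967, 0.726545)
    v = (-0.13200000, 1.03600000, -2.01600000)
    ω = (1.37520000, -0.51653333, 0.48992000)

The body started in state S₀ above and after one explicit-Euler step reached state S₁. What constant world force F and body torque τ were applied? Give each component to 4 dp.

F = (-0.4000, -0.8000, -2.7000)
τ = (-0.0100, -0.2000, -0.1600)

Δω = ω₁−ω₀ = (-0.02480000, -0.11653333, -0.11008000)
precession coupling = (0.0024, -0.0252, -0.0224)
applied torque τ = (-0.0100, -0.2000, -0.1600)
Δv = v₁−v₀ = (-0.03200000, -0.06400000, -0.21600000)
m·(v₁−v₀)/dt = (-0.4000, -0.8000, -2.7000)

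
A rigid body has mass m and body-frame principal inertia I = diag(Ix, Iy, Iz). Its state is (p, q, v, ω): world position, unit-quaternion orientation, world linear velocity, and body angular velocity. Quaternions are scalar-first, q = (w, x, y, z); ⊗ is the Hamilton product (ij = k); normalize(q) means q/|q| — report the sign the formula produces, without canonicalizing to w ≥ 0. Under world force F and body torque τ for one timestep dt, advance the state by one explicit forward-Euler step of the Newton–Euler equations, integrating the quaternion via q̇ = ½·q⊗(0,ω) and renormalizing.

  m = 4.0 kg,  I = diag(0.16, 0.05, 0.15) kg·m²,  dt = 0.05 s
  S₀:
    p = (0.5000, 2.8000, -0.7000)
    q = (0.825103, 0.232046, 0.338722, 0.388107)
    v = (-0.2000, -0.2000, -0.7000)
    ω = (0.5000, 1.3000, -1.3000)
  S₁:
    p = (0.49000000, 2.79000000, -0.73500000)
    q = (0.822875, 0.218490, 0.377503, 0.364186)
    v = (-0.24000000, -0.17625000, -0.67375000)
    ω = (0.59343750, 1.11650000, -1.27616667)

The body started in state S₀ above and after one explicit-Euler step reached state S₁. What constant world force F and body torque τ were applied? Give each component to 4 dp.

F = (-3.2000, 1.9000, 2.1000)
τ = (0.1300, -0.1900, 0.0000)

ω₁ − ω₀ = (0.09343750, -0.18350000, 0.02383333)
τ = I·(Δω/dt) + ω₀×(Iω₀) = (0.1300, -0.1900, 0.0000)
v₁ − v₀ = (-0.04000000, 0.02375000, 0.02625000)
applied force F = (-3.2000, 1.9000, 2.1000)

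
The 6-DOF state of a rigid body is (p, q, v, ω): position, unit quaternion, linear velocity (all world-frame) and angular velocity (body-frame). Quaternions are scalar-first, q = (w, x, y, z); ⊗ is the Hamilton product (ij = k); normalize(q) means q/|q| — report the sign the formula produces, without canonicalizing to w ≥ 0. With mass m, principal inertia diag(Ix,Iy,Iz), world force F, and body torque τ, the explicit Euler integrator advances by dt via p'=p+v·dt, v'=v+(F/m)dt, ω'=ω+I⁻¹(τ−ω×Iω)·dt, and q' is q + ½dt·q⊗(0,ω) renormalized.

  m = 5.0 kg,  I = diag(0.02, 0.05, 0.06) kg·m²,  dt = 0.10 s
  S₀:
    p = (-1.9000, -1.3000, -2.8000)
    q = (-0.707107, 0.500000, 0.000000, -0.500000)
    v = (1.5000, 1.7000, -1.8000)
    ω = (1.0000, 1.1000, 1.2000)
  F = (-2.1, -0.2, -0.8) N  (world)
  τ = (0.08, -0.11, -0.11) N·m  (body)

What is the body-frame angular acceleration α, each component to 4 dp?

α = (3.3400, -1.2400, -2.3833)

precession coupling ω×(Iω) = (0.0132, -0.0480, 0.0330)
angular accel α = (3.3400, -1.2400, -2.3833)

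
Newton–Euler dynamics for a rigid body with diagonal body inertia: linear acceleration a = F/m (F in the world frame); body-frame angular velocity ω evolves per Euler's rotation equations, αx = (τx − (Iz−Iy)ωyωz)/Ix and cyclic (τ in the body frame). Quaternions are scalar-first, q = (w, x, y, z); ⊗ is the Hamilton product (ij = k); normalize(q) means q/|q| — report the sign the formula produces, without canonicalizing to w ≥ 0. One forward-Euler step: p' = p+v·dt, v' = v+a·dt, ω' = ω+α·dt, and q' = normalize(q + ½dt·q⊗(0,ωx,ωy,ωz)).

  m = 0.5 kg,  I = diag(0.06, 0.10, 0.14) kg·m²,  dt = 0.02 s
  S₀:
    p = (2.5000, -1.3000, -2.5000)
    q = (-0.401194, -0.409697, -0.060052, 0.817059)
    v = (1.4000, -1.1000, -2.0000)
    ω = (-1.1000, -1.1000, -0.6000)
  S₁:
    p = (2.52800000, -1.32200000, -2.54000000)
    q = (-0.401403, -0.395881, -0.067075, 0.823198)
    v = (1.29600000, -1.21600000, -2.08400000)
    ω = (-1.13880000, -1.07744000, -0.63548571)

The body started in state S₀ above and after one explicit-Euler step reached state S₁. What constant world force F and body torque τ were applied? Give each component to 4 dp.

F = (-2.6000, -2.9000, -2.1000)
τ = (-0.0900, 0.0600, -0.2000)

Δv = v₁−v₀ = (-0.10400000, -0.11600000, -0.08400000)
applied force F = (-2.6000, -2.9000, -2.1000)
rate change Δω = (-0.03880000, 0.02256000, -0.03548571)
ω₀×(Iω₀) = (0.0264, -0.0528, 0.0484)
applied torque τ = (-0.0900, 0.0600, -0.2000)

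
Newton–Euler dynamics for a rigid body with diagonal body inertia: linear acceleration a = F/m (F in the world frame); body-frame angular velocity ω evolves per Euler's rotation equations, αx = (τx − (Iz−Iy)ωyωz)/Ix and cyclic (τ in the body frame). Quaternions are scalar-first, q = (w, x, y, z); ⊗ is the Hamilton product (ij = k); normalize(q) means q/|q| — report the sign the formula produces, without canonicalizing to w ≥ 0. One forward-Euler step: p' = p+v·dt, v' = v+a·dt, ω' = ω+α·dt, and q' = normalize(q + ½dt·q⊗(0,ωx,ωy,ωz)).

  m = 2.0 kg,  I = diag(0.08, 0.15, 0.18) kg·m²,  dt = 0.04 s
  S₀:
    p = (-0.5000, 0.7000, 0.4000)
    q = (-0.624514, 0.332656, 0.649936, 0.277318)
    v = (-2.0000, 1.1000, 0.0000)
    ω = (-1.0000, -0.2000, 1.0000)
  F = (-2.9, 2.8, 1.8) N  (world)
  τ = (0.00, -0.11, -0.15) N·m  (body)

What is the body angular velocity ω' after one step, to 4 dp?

ω' = (-0.9970, -0.2560, 0.9636)

(τ − ω×Iω)/I = (0.0750, -1.4000, -0.9111)
new body rate ω' = (-0.9970, -0.2560, 0.9636)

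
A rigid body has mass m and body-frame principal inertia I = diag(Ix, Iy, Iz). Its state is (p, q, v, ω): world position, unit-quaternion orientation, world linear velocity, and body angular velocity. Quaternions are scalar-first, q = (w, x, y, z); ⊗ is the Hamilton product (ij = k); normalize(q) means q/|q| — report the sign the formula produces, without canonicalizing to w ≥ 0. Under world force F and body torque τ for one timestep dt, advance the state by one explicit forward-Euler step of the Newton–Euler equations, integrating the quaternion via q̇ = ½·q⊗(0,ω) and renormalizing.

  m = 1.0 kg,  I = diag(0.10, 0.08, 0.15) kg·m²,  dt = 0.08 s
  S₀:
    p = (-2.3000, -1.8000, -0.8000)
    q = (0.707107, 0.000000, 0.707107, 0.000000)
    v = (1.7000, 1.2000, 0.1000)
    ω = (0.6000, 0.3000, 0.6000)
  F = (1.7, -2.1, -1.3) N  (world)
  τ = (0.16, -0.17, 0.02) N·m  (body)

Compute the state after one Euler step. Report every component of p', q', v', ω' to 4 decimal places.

new position p' = (-2.1640, -1.7040, -0.7920)
v + (F/m)dt = (1.8360, 1.0320, -0.0040)
(τ − ω×Iω)/I = (1.4740, -1.9000, 0.1573)
ω' = ω + α·dt = (0.7179, 0.1480, 0.6126)
2q̇ = q⊗(0,ω) = (-0.2121321, 0.8485284, 0.2121321, 0.0000000)
q + ½dt·q⊗(0,ω), renormalized = (0.6982, 0.0339, 0.7151, 0.0000)

p' = (-2.1640, -1.7040, -0.7920)
q' = (0.6982, 0.0339, 0.7151, 0.0000)
v' = (1.8360, 1.0320, -0.0040)
ω' = (0.7179, 0.1480, 0.6126)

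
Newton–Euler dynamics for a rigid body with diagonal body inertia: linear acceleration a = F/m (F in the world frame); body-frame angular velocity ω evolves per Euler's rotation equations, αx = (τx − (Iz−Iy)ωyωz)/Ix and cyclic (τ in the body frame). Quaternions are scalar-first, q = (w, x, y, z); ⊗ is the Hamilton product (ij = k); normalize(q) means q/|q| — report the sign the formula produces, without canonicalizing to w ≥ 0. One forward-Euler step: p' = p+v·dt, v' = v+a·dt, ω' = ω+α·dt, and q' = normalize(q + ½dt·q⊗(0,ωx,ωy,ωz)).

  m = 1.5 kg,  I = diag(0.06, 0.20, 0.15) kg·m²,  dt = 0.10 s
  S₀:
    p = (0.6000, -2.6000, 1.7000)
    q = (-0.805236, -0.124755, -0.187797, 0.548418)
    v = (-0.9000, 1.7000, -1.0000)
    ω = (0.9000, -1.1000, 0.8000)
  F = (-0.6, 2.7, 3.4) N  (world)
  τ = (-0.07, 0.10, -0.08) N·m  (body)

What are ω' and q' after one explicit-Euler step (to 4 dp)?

gyro term ω×Iω = (0.0440, -0.0648, -0.1386)
α = I⁻¹(τ − ω×Iω) = (-1.9000, 0.8240, 0.3907)
ω + α·dt = (0.7100, -1.0176, 0.8391)
2q̇ = q⊗(0,ω) = (-0.5330316, -0.2716902, 1.4791398, -0.3379410)
q + ½dt·q⊗(0,ω), renormalized = (-0.8291, -0.1379, -0.1135, 0.5298)

ω' = (0.7100, -1.0176, 0.8391)
q' = (-0.8291, -0.1379, -0.1135, 0.5298)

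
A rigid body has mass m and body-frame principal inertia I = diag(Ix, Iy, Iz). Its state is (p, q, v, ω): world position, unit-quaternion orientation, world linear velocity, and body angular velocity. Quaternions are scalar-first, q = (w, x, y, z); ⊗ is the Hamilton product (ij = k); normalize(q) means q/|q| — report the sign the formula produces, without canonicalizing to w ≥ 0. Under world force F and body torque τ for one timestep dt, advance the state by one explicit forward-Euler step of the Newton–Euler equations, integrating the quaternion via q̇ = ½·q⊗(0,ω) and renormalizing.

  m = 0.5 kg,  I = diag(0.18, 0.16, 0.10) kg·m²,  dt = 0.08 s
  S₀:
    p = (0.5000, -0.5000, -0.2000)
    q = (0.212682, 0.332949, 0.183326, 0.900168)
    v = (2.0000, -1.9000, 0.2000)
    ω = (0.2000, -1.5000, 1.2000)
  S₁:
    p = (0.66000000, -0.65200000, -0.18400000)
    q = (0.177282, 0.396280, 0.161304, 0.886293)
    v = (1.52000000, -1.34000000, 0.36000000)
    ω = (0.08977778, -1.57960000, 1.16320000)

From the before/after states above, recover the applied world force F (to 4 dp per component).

velocity change Δv = (-0.48000000, 0.56000000, 0.16000000)
applied force F = (-3.0000, 3.5000, 1.0000)

F = (-3.0000, 3.5000, 1.0000)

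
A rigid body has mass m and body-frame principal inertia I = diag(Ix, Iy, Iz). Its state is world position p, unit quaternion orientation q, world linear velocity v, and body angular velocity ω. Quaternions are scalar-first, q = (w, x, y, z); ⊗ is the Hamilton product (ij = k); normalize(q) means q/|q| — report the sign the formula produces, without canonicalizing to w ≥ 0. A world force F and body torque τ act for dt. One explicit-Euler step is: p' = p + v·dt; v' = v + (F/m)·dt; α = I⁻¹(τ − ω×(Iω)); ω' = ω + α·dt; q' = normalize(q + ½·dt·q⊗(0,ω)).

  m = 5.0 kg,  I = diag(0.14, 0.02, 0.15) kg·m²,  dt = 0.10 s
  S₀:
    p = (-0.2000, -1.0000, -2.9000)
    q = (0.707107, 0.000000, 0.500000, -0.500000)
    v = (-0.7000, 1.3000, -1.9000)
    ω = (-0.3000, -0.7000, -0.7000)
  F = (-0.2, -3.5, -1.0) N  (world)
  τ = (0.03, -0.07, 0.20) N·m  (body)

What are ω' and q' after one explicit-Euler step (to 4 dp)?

ω' = (-0.3241, -1.0395, -0.5499)
q' = (0.7062, -0.0455, 0.4821, -0.5166)

angular accel α = (-0.2407, -3.3950, 1.5013)
ω + α·dt = (-0.3241, -1.0395, -0.5499)
Hamilton product q⊗(0,ω) = (0.0000000, -0.9121321, -0.3449749, -0.3449749)
q' = normalize(q + ½dt·q⊗(0,ω)) = (0.7062, -0.0455, 0.4821, -0.5166)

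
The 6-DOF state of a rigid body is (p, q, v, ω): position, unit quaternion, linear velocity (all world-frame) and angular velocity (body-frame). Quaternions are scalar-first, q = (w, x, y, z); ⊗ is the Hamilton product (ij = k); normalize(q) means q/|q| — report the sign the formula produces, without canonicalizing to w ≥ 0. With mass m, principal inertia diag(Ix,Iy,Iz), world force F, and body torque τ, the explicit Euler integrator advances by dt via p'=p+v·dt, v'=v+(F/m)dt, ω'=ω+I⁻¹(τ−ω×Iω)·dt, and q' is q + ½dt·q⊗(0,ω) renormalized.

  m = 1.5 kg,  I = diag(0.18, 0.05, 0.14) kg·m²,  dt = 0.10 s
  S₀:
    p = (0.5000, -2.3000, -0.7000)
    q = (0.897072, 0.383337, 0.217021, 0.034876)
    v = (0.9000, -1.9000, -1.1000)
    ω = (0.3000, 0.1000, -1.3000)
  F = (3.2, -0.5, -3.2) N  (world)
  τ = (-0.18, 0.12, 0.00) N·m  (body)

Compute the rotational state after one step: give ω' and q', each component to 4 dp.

(τ − ω×Iω)/I = (-0.9350, 2.7120, 0.0279)
ω' = ω + α·dt = (0.2065, 0.3712, -1.2972)
Hamilton product q⊗(0,ω) = (-0.0913644, -0.0164933, 0.5985081, -1.1929662)
q + ½dt·q⊗(0,ω), renormalized = (0.8905, 0.3817, 0.2464, -0.0247)

ω' = (0.2065, 0.3712, -1.2972)
q' = (0.8905, 0.3817, 0.2464, -0.0247)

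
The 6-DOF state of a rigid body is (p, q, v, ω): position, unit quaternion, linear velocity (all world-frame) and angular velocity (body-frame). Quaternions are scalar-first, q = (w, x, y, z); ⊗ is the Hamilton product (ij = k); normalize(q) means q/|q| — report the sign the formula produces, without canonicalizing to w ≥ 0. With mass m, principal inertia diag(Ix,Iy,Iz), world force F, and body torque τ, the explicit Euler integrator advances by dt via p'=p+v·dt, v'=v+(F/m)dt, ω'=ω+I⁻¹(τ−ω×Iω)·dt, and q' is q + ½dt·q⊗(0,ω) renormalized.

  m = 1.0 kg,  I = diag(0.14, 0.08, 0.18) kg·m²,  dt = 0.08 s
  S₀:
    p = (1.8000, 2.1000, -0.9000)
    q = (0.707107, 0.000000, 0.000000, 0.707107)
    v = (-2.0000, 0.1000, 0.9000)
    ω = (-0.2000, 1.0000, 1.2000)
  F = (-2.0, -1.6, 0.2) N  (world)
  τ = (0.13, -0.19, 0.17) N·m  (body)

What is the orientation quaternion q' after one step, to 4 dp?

q' = (0.6718, -0.0339, 0.0226, 0.7396)

q⊗(0,ω) = (-0.8485284, -0.8485284, 0.5656856, 0.8485284)
updated quaternion q' = (0.6718, -0.0339, 0.0226, 0.7396)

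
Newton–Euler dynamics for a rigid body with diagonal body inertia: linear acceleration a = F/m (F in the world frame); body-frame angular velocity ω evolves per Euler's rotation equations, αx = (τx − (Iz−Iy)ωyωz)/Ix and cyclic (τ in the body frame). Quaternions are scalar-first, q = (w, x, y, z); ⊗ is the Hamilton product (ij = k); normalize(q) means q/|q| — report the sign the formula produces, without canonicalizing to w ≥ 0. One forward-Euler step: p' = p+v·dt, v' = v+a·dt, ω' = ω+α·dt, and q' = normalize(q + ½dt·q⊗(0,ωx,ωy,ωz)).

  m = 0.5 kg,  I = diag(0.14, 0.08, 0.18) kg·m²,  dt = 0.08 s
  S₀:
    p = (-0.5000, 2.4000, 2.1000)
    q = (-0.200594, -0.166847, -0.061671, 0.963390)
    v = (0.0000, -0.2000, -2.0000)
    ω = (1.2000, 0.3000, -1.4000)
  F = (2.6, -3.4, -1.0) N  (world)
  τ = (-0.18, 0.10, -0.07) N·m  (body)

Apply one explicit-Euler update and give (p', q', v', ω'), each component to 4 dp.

new position p' = (-0.5000, 2.3840, 1.9400)
v + (F/m)dt = (0.4160, -0.7440, -2.1600)
precession coupling ω×(Iω) = (-0.0420, 0.0672, -0.0216)
(τ − ω×Iω)/I = (-0.9857, 0.4100, -0.2689)
new body rate ω' = (1.1211, 0.3328, -1.4215)
q⊗(0,ω) = (1.5674637, -0.4433904, 0.8623040, 0.3047827)
q' = normalize(q + ½dt·q⊗(0,ω)) = (-0.1375, -0.1841, -0.0271, 0.9729)

p' = (-0.5000, 2.3840, 1.9400)
q' = (-0.1375, -0.1841, -0.0271, 0.9729)
v' = (0.4160, -0.7440, -2.1600)
ω' = (1.1211, 0.3328, -1.4215)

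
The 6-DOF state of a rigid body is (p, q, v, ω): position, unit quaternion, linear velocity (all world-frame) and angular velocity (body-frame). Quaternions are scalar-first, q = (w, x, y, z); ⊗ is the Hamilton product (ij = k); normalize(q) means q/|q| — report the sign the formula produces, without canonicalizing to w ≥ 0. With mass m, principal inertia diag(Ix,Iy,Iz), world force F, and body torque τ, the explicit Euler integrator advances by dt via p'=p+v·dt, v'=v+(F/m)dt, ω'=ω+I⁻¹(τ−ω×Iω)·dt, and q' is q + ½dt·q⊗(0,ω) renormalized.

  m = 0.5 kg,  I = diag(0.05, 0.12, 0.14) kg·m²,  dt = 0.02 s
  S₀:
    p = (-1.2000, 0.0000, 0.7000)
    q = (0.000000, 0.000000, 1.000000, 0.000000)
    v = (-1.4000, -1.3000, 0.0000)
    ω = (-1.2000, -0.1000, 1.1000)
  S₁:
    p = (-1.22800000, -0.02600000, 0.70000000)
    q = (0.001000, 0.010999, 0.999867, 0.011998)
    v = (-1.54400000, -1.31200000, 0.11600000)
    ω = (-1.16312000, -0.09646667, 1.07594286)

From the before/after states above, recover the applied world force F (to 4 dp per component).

F = (-3.6000, -0.3000, 2.9000)

v₁ − v₀ = (-0.14400000, -0.01200000, 0.11600000)
m·(v₁−v₀)/dt = (-3.6000, -0.3000, 2.9000)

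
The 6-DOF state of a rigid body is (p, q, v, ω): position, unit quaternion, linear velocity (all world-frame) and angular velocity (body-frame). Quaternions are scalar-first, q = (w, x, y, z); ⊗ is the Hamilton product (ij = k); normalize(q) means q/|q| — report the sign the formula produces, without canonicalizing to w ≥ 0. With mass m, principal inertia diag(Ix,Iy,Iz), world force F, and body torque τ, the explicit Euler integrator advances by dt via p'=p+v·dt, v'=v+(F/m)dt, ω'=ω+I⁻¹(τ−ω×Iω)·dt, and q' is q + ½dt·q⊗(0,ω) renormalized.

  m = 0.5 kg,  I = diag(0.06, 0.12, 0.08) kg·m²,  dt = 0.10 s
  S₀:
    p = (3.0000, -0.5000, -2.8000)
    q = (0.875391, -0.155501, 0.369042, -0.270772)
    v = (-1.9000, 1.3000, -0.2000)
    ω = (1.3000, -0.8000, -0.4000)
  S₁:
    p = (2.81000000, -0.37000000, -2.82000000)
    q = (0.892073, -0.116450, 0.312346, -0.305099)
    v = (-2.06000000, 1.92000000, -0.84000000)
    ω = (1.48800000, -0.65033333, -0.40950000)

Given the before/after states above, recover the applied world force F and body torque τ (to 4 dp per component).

v₁ − v₀ = (-0.16000000, 0.62000000, -0.64000000)
F = m·Δv/dt = (-0.8000, 3.1000, -3.2000)
rate change Δω = (0.18800000, 0.14966667, -0.00950000)
ω₀×(Iω₀) = (-0.0128, 0.0104, -0.0624)
applied torque τ = (0.1000, 0.1900, -0.0700)

F = (-0.8000, 3.1000, -3.2000)
τ = (0.1000, 0.1900, -0.0700)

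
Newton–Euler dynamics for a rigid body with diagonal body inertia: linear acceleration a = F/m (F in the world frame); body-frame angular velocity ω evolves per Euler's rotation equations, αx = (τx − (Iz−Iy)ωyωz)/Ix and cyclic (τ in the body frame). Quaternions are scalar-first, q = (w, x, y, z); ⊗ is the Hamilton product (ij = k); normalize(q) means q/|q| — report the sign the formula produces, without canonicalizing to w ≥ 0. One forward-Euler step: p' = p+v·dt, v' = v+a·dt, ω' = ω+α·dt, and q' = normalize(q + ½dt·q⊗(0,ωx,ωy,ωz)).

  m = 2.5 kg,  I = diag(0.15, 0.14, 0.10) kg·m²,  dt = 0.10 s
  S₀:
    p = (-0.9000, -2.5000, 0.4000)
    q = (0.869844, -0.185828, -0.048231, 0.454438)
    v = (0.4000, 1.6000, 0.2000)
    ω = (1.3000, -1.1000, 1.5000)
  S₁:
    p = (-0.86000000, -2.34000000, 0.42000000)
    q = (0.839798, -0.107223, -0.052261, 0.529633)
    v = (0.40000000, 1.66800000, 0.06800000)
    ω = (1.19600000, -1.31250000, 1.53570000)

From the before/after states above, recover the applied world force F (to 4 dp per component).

F = (0.0000, 1.7000, -3.3000)

velocity change Δv = (0.00000000, 0.06800000, -0.13200000)
m·(v₁−v₀)/dt = (0.0000, 1.7000, -3.3000)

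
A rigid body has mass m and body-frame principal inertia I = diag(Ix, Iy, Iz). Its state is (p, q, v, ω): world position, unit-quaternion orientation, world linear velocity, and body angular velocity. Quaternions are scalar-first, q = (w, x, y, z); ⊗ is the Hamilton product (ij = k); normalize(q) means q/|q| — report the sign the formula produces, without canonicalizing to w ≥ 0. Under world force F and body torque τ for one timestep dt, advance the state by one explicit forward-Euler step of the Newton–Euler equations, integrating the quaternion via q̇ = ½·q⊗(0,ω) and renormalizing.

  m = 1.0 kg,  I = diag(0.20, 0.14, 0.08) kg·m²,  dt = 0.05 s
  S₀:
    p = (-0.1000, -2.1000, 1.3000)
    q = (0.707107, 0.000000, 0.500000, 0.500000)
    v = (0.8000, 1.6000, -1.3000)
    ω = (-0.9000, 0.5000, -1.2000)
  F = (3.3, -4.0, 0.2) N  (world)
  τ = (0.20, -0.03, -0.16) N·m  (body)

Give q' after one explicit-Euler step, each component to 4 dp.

q⊗(0,ω) = (0.3500000, -1.4863963, -0.0964465, -0.3985284)
q + ½dt·q⊗(0,ω), renormalized = (0.7153, -0.0371, 0.4972, 0.4897)

q' = (0.7153, -0.0371, 0.4972, 0.4897)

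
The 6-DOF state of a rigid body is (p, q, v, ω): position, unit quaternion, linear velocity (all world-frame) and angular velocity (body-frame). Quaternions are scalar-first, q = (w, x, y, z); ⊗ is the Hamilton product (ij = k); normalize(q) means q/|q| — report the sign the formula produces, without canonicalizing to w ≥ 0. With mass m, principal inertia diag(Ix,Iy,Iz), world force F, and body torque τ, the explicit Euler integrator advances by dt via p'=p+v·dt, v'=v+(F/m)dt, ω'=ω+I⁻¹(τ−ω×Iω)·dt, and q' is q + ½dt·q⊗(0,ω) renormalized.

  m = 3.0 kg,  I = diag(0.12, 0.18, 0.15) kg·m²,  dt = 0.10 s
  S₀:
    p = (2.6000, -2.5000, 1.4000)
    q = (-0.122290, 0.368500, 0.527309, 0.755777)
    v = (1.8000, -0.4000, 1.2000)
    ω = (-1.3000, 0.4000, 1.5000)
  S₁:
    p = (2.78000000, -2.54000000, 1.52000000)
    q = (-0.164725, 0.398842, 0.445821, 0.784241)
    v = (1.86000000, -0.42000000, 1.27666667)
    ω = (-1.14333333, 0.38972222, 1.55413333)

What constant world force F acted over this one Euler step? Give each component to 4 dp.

Δv = v₁−v₀ = (0.06000000, -0.02000000, 0.07666667)
F = m·Δv/dt = (1.8000, -0.6000, 2.3000)

F = (1.8000, -0.6000, 2.3000)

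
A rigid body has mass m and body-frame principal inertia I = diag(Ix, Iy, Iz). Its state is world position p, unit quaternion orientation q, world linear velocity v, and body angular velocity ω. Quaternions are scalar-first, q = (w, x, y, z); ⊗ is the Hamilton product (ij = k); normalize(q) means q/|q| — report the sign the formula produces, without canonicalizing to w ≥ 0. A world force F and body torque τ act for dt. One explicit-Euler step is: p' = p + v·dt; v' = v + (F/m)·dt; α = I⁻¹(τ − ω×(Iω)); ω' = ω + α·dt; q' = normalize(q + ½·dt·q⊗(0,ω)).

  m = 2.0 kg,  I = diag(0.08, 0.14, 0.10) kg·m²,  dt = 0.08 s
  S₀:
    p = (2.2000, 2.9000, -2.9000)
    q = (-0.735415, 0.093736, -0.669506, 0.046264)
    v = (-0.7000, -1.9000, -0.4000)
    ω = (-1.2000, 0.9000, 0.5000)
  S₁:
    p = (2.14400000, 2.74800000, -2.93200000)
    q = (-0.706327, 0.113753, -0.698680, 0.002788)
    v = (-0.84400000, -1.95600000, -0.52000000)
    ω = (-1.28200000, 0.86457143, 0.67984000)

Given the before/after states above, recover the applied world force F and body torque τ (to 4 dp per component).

F = (-3.6000, -1.4000, -3.0000)
τ = (-0.1000, -0.0500, 0.1600)

Δω = ω₁−ω₀ = (-0.08200000, -0.03542857, 0.17984000)
τ = I·(Δω/dt) + ω₀×(Iω₀) = (-0.1000, -0.0500, 0.1600)
v₁ − v₀ = (-0.14400000, -0.05600000, -0.12000000)
m·(v₁−v₀)/dt = (-3.6000, -1.4000, -3.0000)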